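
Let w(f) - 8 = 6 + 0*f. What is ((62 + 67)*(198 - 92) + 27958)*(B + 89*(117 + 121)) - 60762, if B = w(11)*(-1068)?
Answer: 259306598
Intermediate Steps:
w(f) = 14 (w(f) = 8 + (6 + 0*f) = 8 + (6 + 0) = 8 + 6 = 14)
B = -14952 (B = 14*(-1068) = -14952)
((62 + 67)*(198 - 92) + 27958)*(B + 89*(117 + 121)) - 60762 = ((62 + 67)*(198 - 92) + 27958)*(-14952 + 89*(117 + 121)) - 60762 = (129*106 + 27958)*(-14952 + 89*238) - 60762 = (13674 + 27958)*(-14952 + 21182) - 60762 = 41632*6230 - 60762 = 259367360 - 60762 = 259306598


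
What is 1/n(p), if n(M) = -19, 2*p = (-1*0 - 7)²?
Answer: -1/19 ≈ -0.052632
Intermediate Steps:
p = 49/2 (p = (-1*0 - 7)²/2 = (0 - 7)²/2 = (½)*(-7)² = (½)*49 = 49/2 ≈ 24.500)
1/n(p) = 1/(-19) = -1/19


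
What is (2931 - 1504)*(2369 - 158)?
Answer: 3155097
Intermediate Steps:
(2931 - 1504)*(2369 - 158) = 1427*2211 = 3155097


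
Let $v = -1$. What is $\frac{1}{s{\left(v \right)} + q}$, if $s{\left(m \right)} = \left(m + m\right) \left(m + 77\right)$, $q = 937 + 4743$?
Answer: $\frac{1}{5528} \approx 0.0001809$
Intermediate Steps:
$q = 5680$
$s{\left(m \right)} = 2 m \left(77 + m\right)$
$\frac{1}{s{\left(v \right)} + q} = \frac{1}{2 \left(-1\right) \left(77 - 1\right) + 5680} = \frac{1}{2 \left(-1\right) 76 + 5680} = \frac{1}{-152 + 5680} = \frac{1}{5528}$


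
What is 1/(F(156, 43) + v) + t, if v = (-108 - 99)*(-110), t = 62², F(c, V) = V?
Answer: 87693173/22813 ≈ 3844.0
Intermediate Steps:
t = 3844
v = 22770 (v = -207*(-110) = 22770)
1/(F(156, 43) + v) + t = 1/(43 + 22770) + 3844 = 1/22813 + 3844 = 87693173/22813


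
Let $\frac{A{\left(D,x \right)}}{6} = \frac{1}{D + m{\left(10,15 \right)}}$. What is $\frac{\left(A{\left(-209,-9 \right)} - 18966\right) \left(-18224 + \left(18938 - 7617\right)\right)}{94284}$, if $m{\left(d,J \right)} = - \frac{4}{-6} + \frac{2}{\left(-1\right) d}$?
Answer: $\frac{7583806841}{5461488} \approx 1388.6$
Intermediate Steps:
$m{\left(d,J \right)} = \frac{2}{3} - \frac{2}{d}$ ($m{\left(d,J \right)} = \left(-4\right) \left(- \frac{1}{6}\right) + 2 \left(- \frac{1}{d}\right) = \frac{2}{3} - \frac{2}{d}$)
$A{\left(D,x \right)} = \frac{6}{\frac{7}{15} + D}$ ($A{\left(D,x \right)} = \frac{6}{D + \left(\frac{2}{3} - \frac{2}{10}\right)} = \frac{6}{D + \left(\frac{2}{3} - \frac{1}{5}\right)} = \frac{6}{D + \frac{7}{15}} = \frac{6}{\frac{7}{15} + D}$)
$\frac{\left(A{\left(-209,-9 \right)} - 18966\right) \left(-18224 + \left(18938 - 7617\right)\right)}{94284} = \frac{\left(\frac{90}{7 + 15 \left(-209\right)} - 18966\right) \left(-18224 + \left(18938 - 7617\right)\right)}{94284} = \left(\frac{90}{7 - 3135} - 18966\right) \left(-18224 + 11321\right) \frac{1}{94284} = \left(\frac{90}{-3128} - 18966\right) \left(-6903\right) \frac{1}{94284} = \left(90 \left(- \frac{1}{3128}\right) - 18966\right) \left(-6903\right) \frac{1}{94284} = \left(- \frac{45}{1564} - 18966\right) \left(-6903\right) \frac{1}{94284} = \left(- \frac{29662869}{1564}\right) \left(-6903\right) \frac{1}{94284} = \frac{204762784707}{1564} \cdot \frac{1}{94284} = \frac{7583806841}{5461488}$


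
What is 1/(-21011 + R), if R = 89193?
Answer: 1/68182 ≈ 1.4667e-5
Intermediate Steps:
1/(-21011 + R) = 1/(-21011 + 89193) = 1/68182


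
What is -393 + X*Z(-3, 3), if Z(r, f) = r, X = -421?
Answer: 870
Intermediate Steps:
-393 + X*Z(-3, 3) = -393 - 421*(-3) = -393 + 1263 = 870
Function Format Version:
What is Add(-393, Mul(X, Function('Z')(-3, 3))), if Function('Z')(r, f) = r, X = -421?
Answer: 870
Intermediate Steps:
Add(-393, Mul(X, Function('Z')(-3, 3))) = Add(-393, Mul(-421, -3)) = Add(-393, 1263) = 870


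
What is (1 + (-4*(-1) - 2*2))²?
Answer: 1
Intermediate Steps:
(1 + (-4*(-1) - 2*2))² = (1 + (4 - 4))² = (1 + 0)² = 1² = 1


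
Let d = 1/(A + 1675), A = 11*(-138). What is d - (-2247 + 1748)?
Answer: 78344/157 ≈ 499.01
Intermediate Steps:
A = -1518
d = 1/157 (d = 1/(-1518 + 1675) = 1/157 ≈ 0.0063694)
d - (-2247 + 1748) = 1/157 - (-2247 + 1748) = 1/157 - 1*(-499) = 1/157 + 499 = 78344/157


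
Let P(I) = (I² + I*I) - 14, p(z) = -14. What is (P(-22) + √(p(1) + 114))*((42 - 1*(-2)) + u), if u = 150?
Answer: 187016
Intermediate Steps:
P(I) = -14 + 2*I² (P(I) = (I² + I²) - 14 = 2*I² - 14 = -14 + 2*I²)
(P(-22) + √(p(1) + 114))*((42 - 1*(-2)) + u) = ((-14 + 2*(-22)²) + √(-14 + 114))*((42 - 1*(-2)) + 150) = ((-14 + 2*484) + √100)*((42 + 2) + 150) = ((-14 + 968) + 10)*(44 + 150) = (954 + 10)*194 = 964*194 = 187016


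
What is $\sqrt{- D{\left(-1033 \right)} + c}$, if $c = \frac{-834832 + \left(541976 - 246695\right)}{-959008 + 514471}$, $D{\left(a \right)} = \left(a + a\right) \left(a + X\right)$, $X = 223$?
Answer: $\frac{i \sqrt{36744161413929317}}{148179} \approx 1293.6 i$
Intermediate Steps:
$D{\left(a \right)} = 2 a \left(223 + a\right)$ ($D{\left(a \right)} = \left(a + a\right) \left(a + 223\right) = 2 a \left(223 + a\right)$)
$c = \frac{539551}{444537}$ ($c = \frac{-834832 + 295281}{-444537} = \left(-539551\right) \left(- \frac{1}{444537}\right) = \frac{539551}{444537} \approx 1.2137$)
$\sqrt{- D{\left(-1033 \right)} + c} = \sqrt{- 2 \left(-1033\right) \left(223 - 1033\right) + \frac{539551}{444537}} = \sqrt{- 2 \left(-1033\right) \left(-810\right) + \frac{539551}{444537}} = \sqrt{\left(-1\right) 1673460 + \frac{539551}{444537}} = \sqrt{-1673460 + \frac{539551}{444537}} = \sqrt{- \frac{743914348469}{444537}} = \frac{i \sqrt{36744161413929317}}{148179}$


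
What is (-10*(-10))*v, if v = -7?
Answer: -700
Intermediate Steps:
(-10*(-10))*v = -10*(-10)*(-7) = 100*(-7) = -700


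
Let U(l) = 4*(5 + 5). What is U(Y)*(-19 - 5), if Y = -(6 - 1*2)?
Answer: -960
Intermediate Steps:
Y = -4 (Y = -(6 - 2) = -1*4 = -4)
U(l) = 40 (U(l) = 4*10 = 40)
U(Y)*(-19 - 5) = 40*(-19 - 5) = 40*(-24) = -960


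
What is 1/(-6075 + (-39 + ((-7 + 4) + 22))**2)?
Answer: -1/5675 ≈ -0.00017621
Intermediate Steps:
1/(-6075 + (-39 + ((-7 + 4) + 22))**2) = 1/(-6075 + (-39 + (-3 + 22))**2) = 1/(-6075 + (-39 + 19)**2) = 1/(-6075 + (-20)**2) = 1/(-6075 + 400) = 1/(-5675) = -1/5675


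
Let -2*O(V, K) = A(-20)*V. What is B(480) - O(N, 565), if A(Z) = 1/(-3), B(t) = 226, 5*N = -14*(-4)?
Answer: 3362/15 ≈ 224.13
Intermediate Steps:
N = 56/5 (N = (-14*(-4))/5 = (1/5)*56 = 56/5 ≈ 11.200)
A(Z) = -1/3
O(V, K) = V/6 (O(V, K) = -(-1)*V/6 = V/6)
B(480) - O(N, 565) = 226 - 56/(6*5) = 226 - 1*28/15 = 226 - 28/15 = 3362/15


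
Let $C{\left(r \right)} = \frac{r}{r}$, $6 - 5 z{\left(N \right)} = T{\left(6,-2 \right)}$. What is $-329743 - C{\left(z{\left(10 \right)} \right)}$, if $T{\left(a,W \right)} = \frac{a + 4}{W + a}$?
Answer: $-329744$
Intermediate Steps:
$T{\left(a,W \right)} = \frac{4 + a}{W + a}$
$z{\left(N \right)} = \frac{7}{10}$ ($z{\left(N \right)} = \frac{6}{5} - \frac{\frac{1}{-2 + 6} \left(4 + 6\right)}{5} = \frac{6}{5} - \frac{\frac{1}{4} \cdot 10}{5} = \frac{6}{5} - \frac{1}{2} = \frac{7}{10}$)
$C{\left(r \right)} = 1$
$-329743 - C{\left(z{\left(10 \right)} \right)} = -329743 - 1 = -329744$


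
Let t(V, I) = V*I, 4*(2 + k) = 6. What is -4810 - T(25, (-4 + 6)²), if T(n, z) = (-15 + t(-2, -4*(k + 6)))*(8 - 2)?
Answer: -4984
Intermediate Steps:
k = -½ (k = -2 + (¼)*6 = -2 + 3/2 = -½ ≈ -0.50000)
t(V, I) = I*V
T(n, z) = 174 (T(n, z) = (-15 - 4*(-½ + 6)*(-2))*(8 - 2) = (-15 - 4*11/2*(-2))*6 = (-15 - 22*(-2))*6 = (-15 + 44)*6 = 29*6 = 174)
-4810 - T(25, (-4 + 6)²) = -4810 - 1*174 = -4810 - 174 = -4984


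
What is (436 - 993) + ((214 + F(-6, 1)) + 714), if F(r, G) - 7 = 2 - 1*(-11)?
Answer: 391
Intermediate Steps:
F(r, G) = 20 (F(r, G) = 7 + (2 - 1*(-11)) = 7 + (2 + 11) = 7 + 13 = 20)
(436 - 993) + ((214 + F(-6, 1)) + 714) = (436 - 993) + ((214 + 20) + 714) = -557 + (234 + 714) = -557 + 948 = 391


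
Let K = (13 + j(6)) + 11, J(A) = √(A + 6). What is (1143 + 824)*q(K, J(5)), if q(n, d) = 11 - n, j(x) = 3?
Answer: -31472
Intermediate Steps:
J(A) = √(6 + A)
K = 27 (K = (13 + 3) + 11 = 16 + 11 = 27)
(1143 + 824)*q(K, J(5)) = (1143 + 824)*(11 - 1*27) = 1967*(11 - 27) = 1967*(-16) = -31472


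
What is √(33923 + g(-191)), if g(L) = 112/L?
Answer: 3*√137502619/191 ≈ 184.18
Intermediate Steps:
√(33923 + g(-191)) = √(33923 + 112/(-191)) = √(33923 + 112*(-1/191)) = √(33923 - 112/191) = √(6479181/191) = 3*√137502619/191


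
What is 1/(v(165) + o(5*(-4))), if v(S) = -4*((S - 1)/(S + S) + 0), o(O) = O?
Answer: -165/3628 ≈ -0.045480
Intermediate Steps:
v(S) = -2*(-1 + S)/S (v(S) = -4*((-1 + S)/((2*S)) + 0) = -4*((-1 + S)*(1/(2*S)) + 0) = -4*((-1 + S)/(2*S) + 0) = -2*(-1 + S)/S)
1/(v(165) + o(5*(-4))) = 1/((-2 + 2/165) + 5*(-4)) = 1/((-2 + 2*(1/165)) - 20) = 1/((-2 + 2/165) - 20) = 1/(-328/165 - 20) = 1/(-3628/165) = -165/3628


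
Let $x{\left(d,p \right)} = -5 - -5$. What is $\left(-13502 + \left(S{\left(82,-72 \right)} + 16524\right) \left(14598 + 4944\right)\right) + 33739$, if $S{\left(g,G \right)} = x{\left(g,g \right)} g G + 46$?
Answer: $323831177$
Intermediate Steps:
$x{\left(d,p \right)} = 0$ ($x{\left(d,p \right)} = -5 + 5 = 0$)
$S{\left(g,G \right)} = 46$ ($S{\left(g,G \right)} = 0 g G + 46 = 0 G + 46 = 0 + 46 = 46$)
$\left(-13502 + \left(S{\left(82,-72 \right)} + 16524\right) \left(14598 + 4944\right)\right) + 33739 = \left(-13502 + \left(46 + 16524\right) \left(14598 + 4944\right)\right) + 33739 = \left(-13502 + 16570 \cdot 19542\right) + 33739 = \left(-13502 + 323810940\right) + 33739 = 323797438 + 33739 = 323831177$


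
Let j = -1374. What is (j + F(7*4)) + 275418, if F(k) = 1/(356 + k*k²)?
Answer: 6113373553/22308 ≈ 2.7404e+5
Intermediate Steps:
F(k) = 1/(356 + k³)
(j + F(7*4)) + 275418 = (-1374 + 1/(356 + (7*4)³)) + 275418 = (-1374 + 1/(356 + 28³)) + 275418 = (-1374 + 1/(356 + 21952)) + 275418 = (-1374 + 1/22308) + 275418 = -30651191/22308 + 275418 = 6113373553/22308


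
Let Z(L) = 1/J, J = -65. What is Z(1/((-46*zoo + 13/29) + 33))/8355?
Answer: -1/543075 ≈ -1.8414e-6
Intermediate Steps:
Z(L) = -1/65 (Z(L) = 1/(-65) = -1/65)
Z(1/((-46*zoo + 13/29) + 33))/8355 = -1/65/8355 = -1/65*1/8355 = -1/543075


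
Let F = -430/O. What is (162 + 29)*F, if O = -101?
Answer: 82130/101 ≈ 813.17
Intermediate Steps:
F = 430/101 (F = -430/(-101) = -430*(-1/101) = 430/101 ≈ 4.2574)
(162 + 29)*F = (162 + 29)*(430/101) = 191*(430/101) = 82130/101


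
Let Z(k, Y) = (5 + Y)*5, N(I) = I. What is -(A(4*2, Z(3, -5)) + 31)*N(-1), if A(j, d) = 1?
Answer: 32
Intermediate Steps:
Z(k, Y) = 25 + 5*Y
-(A(4*2, Z(3, -5)) + 31)*N(-1) = -(1 + 31)*(-1) = -32*(-1) = -1*(-32) = 32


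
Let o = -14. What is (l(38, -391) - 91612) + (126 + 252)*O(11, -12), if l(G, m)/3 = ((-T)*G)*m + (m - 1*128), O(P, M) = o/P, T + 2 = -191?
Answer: -95660753/11 ≈ -8.6964e+6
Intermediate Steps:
T = -193 (T = -2 - 191 = -193)
O(P, M) = -14/P
l(G, m) = -384 + 3*m + 579*G*m (l(G, m) = 3*(((-1*(-193))*G)*m + (m - 1*128)) = 3*((193*G)*m + (m - 128)) = 3*(193*G*m + (-128 + m)) = 3*(-128 + m + 193*G*m) = -384 + 3*m + 579*G*m)
(l(38, -391) - 91612) + (126 + 252)*O(11, -12) = ((-384 + 3*(-391) + 579*38*(-391)) - 91612) + (126 + 252)*(-14/11) = ((-384 - 1173 - 8602782) - 91612) + 378*(-14*1/11) = (-8604339 - 91612) + 378*(-14/11) = -8695951 - 5292/11 = -95660753/11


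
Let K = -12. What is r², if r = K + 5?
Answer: 49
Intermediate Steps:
r = -7 (r = -12 + 5 = -7)
r² = (-7)² = 49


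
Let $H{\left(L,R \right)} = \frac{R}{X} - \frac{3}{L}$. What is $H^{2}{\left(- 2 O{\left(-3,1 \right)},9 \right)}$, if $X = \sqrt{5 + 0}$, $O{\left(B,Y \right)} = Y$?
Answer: $\frac{369}{20} + \frac{27 \sqrt{5}}{5} \approx 30.525$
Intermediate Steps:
$X = \sqrt{5} \approx 2.2361$
$H{\left(L,R \right)} = - \frac{3}{L} + \frac{R \sqrt{5}}{5}$ ($H{\left(L,R \right)} = \frac{R}{\sqrt{5}} - \frac{3}{L} = R \frac{\sqrt{5}}{5} - \frac{3}{L} = \frac{R \sqrt{5}}{5} - \frac{3}{L} = - \frac{3}{L} + \frac{R \sqrt{5}}{5}$)
$H^{2}{\left(- 2 O{\left(-3,1 \right)},9 \right)} = \left(- \frac{3}{\left(-2\right) 1} + \frac{1}{5} \cdot 9 \sqrt{5}\right)^{2} = \left(- \frac{3}{-2} + \frac{9 \sqrt{5}}{5}\right)^{2} = \left(\left(-3\right) \left(- \frac{1}{2}\right) + \frac{9 \sqrt{5}}{5}\right)^{2} = \left(\frac{3}{2} + \frac{9 \sqrt{5}}{5}\right)^{2}$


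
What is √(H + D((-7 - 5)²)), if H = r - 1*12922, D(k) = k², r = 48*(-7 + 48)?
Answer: √9782 ≈ 98.904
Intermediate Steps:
r = 1968 (r = 48*41 = 1968)
H = -10954 (H = 1968 - 1*12922 = 1968 - 12922 = -10954)
√(H + D((-7 - 5)²)) = √(-10954 + ((-7 - 5)²)²) = √(-10954 + ((-12)²)²) = √(-10954 + 144²) = √(-10954 + 20736) = √9782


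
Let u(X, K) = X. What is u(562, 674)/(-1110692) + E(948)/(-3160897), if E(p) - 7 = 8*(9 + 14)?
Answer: -994283143/1755391505362 ≈ -0.00056642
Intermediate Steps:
E(p) = 191 (E(p) = 7 + 8*(9 + 14) = 7 + 8*23 = 7 + 184 = 191)
u(562, 674)/(-1110692) + E(948)/(-3160897) = 562/(-1110692) + 191/(-3160897) = 562*(-1/1110692) + 191*(-1/3160897) = -281/555346 - 191/3160897 = -994283143/1755391505362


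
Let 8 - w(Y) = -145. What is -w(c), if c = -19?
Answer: -153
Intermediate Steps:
w(Y) = 153 (w(Y) = 8 - 1*(-145) = 8 + 145 = 153)
-w(c) = -1*153 = -153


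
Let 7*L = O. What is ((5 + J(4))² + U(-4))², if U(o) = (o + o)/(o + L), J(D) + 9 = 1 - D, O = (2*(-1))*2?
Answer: 41209/16 ≈ 2575.6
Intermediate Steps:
O = -4 (O = -2*2 = -4)
L = -4/7 (L = (⅐)*(-4) = -4/7 ≈ -0.57143)
J(D) = -8 - D (J(D) = -9 + (1 - D) = -8 - D)
U(o) = 2*o/(-4/7 + o) (U(o) = (o + o)/(o - 4/7) = (2*o)/(-4/7 + o) = 2*o/(-4/7 + o))
((5 + J(4))² + U(-4))² = ((5 + (-8 - 1*4))² + 14*(-4)/(-4 + 7*(-4)))² = ((5 + (-8 - 4))² + 14*(-4)/(-4 - 28))² = ((5 - 12)² + 14*(-4)/(-32))² = ((-7)² + 14*(-4)*(-1/32))² = (49 + 7/4)² = (203/4)² = 41209/16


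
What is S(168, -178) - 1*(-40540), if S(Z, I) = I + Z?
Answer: 40530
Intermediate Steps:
S(168, -178) - 1*(-40540) = (-178 + 168) - 1*(-40540) = -10 + 40540 = 40530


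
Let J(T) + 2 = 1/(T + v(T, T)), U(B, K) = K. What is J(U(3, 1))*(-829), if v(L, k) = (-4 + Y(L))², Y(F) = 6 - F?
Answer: 2487/2 ≈ 1243.5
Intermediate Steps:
v(L, k) = (2 - L)² (v(L, k) = (-4 + (6 - L))² = (2 - L)²)
J(T) = -2 + 1/(T + (-2 + T)²)
J(U(3, 1))*(-829) = ((1 - 2*1 - 2*(-2 + 1)²)/(1 + (-2 + 1)²))*(-829) = ((1 - 2 - 2*(-1)²)/(1 + (-1)²))*(-829) = ((1 - 2 - 2*1)/(1 + 1))*(-829) = ((1 - 2 - 2)/2)*(-829) = ((½)*(-3))*(-829) = -3/2*(-829) = 2487/2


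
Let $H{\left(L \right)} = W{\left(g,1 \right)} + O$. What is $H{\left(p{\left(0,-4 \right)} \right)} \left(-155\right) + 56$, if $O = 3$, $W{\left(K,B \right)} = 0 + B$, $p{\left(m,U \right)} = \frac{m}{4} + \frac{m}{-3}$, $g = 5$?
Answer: $-564$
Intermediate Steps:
$p{\left(m,U \right)} = - \frac{m}{12}$ ($p{\left(m,U \right)} = m \frac{1}{4} + m \left(- \frac{1}{3}\right) = \frac{m}{4} - \frac{m}{3} = - \frac{m}{12}$)
$W{\left(K,B \right)} = B$
$H{\left(L \right)} = 4$ ($H{\left(L \right)} = 1 + 3 = 4$)
$H{\left(p{\left(0,-4 \right)} \right)} \left(-155\right) + 56 = 4 \left(-155\right) + 56 = -620 + 56 = -564$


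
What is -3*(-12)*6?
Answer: 216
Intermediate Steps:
-3*(-12)*6 = 36*6 = 216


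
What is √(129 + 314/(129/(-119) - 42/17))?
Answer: √808447/141 ≈ 6.3769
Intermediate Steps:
√(129 + 314/(129/(-119) - 42/17)) = √(129 + 314/(129*(-1/119) - 42*1/17)) = √(129 + 314/(-129/119 - 42/17)) = √(129 + 314/(-423/119)) = √(129 + 314*(-119/423)) = √(129 - 37366/423) = √(17201/423) = √808447/141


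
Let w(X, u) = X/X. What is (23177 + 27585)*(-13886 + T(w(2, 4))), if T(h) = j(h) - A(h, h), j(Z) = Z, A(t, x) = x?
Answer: -704881132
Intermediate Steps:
w(X, u) = 1
T(h) = 0 (T(h) = h - h = 0)
(23177 + 27585)*(-13886 + T(w(2, 4))) = (23177 + 27585)*(-13886 + 0) = 50762*(-13886) = -704881132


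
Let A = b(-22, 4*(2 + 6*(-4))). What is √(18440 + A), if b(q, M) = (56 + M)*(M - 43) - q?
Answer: √22654 ≈ 150.51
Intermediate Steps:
b(q, M) = -q + (-43 + M)*(56 + M) (b(q, M) = (56 + M)*(-43 + M) - q = (-43 + M)*(56 + M) - q = -q + (-43 + M)*(56 + M))
A = 4214 (A = -2408 + (4*(2 + 6*(-4)))² - 1*(-22) + 13*(4*(2 + 6*(-4))) = -2408 + (4*(2 - 24))² + 22 + 13*(4*(2 - 24)) = -2408 + (4*(-22))² + 22 + 13*(4*(-22)) = -2408 + (-88)² + 22 + 13*(-88) = -2408 + 7744 + 22 - 1144 = 4214)
√(18440 + A) = √(18440 + 4214) = √22654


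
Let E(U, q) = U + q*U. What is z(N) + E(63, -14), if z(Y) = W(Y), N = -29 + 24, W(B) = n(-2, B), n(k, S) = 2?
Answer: -817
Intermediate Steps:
W(B) = 2
N = -5
E(U, q) = U + U*q
z(Y) = 2
z(N) + E(63, -14) = 2 + 63*(1 - 14) = 2 + 63*(-13) = 2 - 819 = -817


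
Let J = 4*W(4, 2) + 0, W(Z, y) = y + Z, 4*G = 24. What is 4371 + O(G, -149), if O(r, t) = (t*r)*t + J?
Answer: 137601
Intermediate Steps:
G = 6 (G = (¼)*24 = 6)
W(Z, y) = Z + y
J = 24 (J = 4*(4 + 2) + 0 = 4*6 + 0 = 24 + 0 = 24)
O(r, t) = 24 + r*t² (O(r, t) = (t*r)*t + 24 = (r*t)*t + 24 = r*t² + 24 = 24 + r*t²)
4371 + O(G, -149) = 4371 + (24 + 6*(-149)²) = 4371 + (24 + 6*22201) = 4371 + (24 + 133206) = 4371 + 133230 = 137601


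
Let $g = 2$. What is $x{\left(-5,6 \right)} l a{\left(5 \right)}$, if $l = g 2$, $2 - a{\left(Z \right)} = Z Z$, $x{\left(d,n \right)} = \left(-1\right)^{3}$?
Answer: $92$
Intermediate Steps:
$x{\left(d,n \right)} = -1$
$a{\left(Z \right)} = 2 - Z^{2}$ ($a{\left(Z \right)} = 2 - Z Z = 2 - Z^{2}$)
$l = 4$ ($l = 2 \cdot 2 = 4$)
$x{\left(-5,6 \right)} l a{\left(5 \right)} = \left(-1\right) 4 \left(2 - 5^{2}\right) = - 4 \left(2 - 25\right) = \left(-4\right) \left(-23\right) = 92$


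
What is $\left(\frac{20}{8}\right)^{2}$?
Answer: $\frac{25}{4} \approx 6.25$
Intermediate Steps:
$\left(\frac{20}{8}\right)^{2} = \left(20 \cdot \frac{1}{8}\right)^{2} = \left(\frac{5}{2}\right)^{2} = \frac{25}{4}$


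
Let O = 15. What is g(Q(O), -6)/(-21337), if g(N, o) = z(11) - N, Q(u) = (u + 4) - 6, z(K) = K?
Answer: 2/21337 ≈ 9.3734e-5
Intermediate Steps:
Q(u) = -2 + u (Q(u) = (4 + u) - 6 = -2 + u)
g(N, o) = 11 - N
g(Q(O), -6)/(-21337) = (11 - (-2 + 15))/(-21337) = (11 - 1*13)*(-1/21337) = (11 - 13)*(-1/21337) = -2*(-1/21337) = 2/21337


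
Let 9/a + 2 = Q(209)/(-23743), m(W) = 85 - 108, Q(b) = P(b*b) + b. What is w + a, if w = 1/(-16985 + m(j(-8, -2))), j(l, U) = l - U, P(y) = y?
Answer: -14197187/6070793 ≈ -2.3386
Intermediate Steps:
Q(b) = b + b**2 (Q(b) = b*b + b = b**2 + b = b + b**2)
m(W) = -23
w = -1/17008 (w = 1/(-16985 - 23) = 1/(-17008) = -1/17008 ≈ -5.8796e-5)
a = -213687/91376 (a = 9/(-2 + (209*(1 + 209))/(-23743)) = 9/(-2 + (209*210)*(-1/23743)) = 9/(-2 + 43890*(-1/23743)) = 9/(-2 - 43890/23743) = 9/(-91376/23743) = 9*(-23743/91376) = -213687/91376 ≈ -2.3385)
w + a = -1/17008 - 213687/91376 = -14197187/6070793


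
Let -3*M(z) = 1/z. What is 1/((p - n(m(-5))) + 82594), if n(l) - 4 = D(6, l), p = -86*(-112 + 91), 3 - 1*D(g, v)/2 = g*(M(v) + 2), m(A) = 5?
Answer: 5/422066 ≈ 1.1846e-5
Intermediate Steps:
M(z) = -1/(3*z)
D(g, v) = 6 - 2*g*(2 - 1/(3*v)) (D(g, v) = 6 - 2*g*(-1/(3*v) + 2) = 6 - 2*g*(2 - 1/(3*v)))
p = 1806 (p = -86*(-21) = 1806)
n(l) = -14 + 4/l (n(l) = 4 + (6 - 4*6 + (⅔)*6/l) = 4 + (6 - 24 + 4/l) = 4 + (-18 + 4/l) = -14 + 4/l)
1/((p - n(m(-5))) + 82594) = 1/((1806 - (-14 + 4/5)) + 82594) = 1/((1806 - (-14 + 4*(⅕))) + 82594) = 1/((1806 - (-14 + ⅘)) + 82594) = 1/((1806 - 1*(-66/5)) + 82594) = 1/((1806 + 66/5) + 82594) = 1/(9096/5 + 82594) = 1/(422066/5) = 5/422066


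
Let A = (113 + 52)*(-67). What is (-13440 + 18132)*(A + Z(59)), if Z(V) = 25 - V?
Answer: -52029588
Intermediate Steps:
A = -11055 (A = 165*(-67) = -11055)
(-13440 + 18132)*(A + Z(59)) = (-13440 + 18132)*(-11055 + (25 - 1*59)) = 4692*(-11055 + (25 - 59)) = 4692*(-11055 - 34) = 4692*(-11089) = -52029588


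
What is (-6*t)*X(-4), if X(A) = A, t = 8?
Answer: 192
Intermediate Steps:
(-6*t)*X(-4) = -6*8*(-4) = -48*(-4) = 192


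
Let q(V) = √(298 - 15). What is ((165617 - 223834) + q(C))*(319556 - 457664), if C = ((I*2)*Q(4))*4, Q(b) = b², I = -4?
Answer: 8040233436 - 138108*√283 ≈ 8.0379e+9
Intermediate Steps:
C = -512 (C = (-4*2*4²)*4 = -8*16*4 = -128*4 = -512)
q(V) = √283
((165617 - 223834) + q(C))*(319556 - 457664) = ((165617 - 223834) + √283)*(319556 - 457664) = (-58217 + √283)*(-138108) = 8040233436 - 138108*√283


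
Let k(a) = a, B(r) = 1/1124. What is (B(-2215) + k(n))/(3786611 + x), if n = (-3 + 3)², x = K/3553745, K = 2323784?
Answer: 3553745/15125277108744396 ≈ 2.3495e-10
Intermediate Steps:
B(r) = 1/1124
x = 2323784/3553745 ≈ 0.65390
n = 0 (n = 0² = 0)
(B(-2215) + k(n))/(3786611 + x) = (1/1124 + 0)/(3786611 + 2323784/3553745) = 1/(1124*(13456652231979/3553745)) = (1/1124)*(3553745/13456652231979) = 3553745/15125277108744396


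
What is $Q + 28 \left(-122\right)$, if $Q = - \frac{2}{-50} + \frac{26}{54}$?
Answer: $- \frac{2305448}{675} \approx -3415.5$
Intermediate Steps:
$Q = \frac{352}{675}$ ($Q = \left(-2\right) \left(- \frac{1}{50}\right) + 26 \cdot \frac{1}{54} = \frac{1}{25} + \frac{13}{27} = \frac{352}{675} \approx 0.52148$)
$Q + 28 \left(-122\right) = \frac{352}{675} + 28 \left(-122\right) = \frac{352}{675} - 3416 = - \frac{2305448}{675}$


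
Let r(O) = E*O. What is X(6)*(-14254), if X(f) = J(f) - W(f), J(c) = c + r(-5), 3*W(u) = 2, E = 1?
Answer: -14254/3 ≈ -4751.3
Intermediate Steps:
W(u) = ⅔ (W(u) = (⅓)*2 = ⅔)
r(O) = O (r(O) = 1*O = O)
J(c) = -5 + c (J(c) = c - 5 = -5 + c)
X(f) = -17/3 + f (X(f) = (-5 + f) - 1*⅔ = (-5 + f) - ⅔ = -17/3 + f)
X(6)*(-14254) = (-17/3 + 6)*(-14254) = (⅓)*(-14254) = -14254/3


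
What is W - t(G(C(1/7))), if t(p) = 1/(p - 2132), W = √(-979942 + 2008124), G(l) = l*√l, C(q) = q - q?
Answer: 1/2132 + √1028182 ≈ 1014.0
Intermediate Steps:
C(q) = 0
G(l) = l^(3/2)
W = √1028182 ≈ 1014.0
t(p) = 1/(-2132 + p)
W - t(G(C(1/7))) = √1028182 - 1/(-2132 + 0^(3/2)) = √1028182 - 1/(-2132 + 0) = √1028182 - 1/(-2132) = √1028182 - 1*(-1/2132) = √1028182 + 1/2132 = 1/2132 + √1028182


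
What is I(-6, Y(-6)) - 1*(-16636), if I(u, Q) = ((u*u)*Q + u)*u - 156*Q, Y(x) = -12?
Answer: 21136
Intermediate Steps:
I(u, Q) = -156*Q + u*(u + Q*u²) (I(u, Q) = (u²*Q + u)*u - 156*Q = (Q*u² + u)*u - 156*Q = (u + Q*u²)*u - 156*Q = u*(u + Q*u²) - 156*Q = -156*Q + u*(u + Q*u²))
I(-6, Y(-6)) - 1*(-16636) = ((-6)² - 156*(-12) - 12*(-6)³) - 1*(-16636) = (36 + 1872 - 12*(-216)) + 16636 = (36 + 1872 + 2592) + 16636 = 4500 + 16636 = 21136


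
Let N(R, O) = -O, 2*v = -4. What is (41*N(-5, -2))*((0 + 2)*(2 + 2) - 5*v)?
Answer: 1476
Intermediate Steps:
v = -2 (v = (½)*(-4) = -2)
(41*N(-5, -2))*((0 + 2)*(2 + 2) - 5*v) = (41*(-1*(-2)))*((0 + 2)*(2 + 2) - 5*(-2)) = (41*2)*(2*4 + 10) = 82*(8 + 10) = 82*18 = 1476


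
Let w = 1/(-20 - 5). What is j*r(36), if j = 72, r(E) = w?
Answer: -72/25 ≈ -2.8800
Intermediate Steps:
w = -1/25 (w = 1/(-25) = -1/25 ≈ -0.040000)
r(E) = -1/25
j*r(36) = 72*(-1/25) = -72/25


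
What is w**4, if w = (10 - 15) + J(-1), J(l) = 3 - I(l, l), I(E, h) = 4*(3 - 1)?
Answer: 10000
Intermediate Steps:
I(E, h) = 8 (I(E, h) = 4*2 = 8)
J(l) = -5 (J(l) = 3 - 1*8 = 3 - 8 = -5)
w = -10 (w = (10 - 15) - 5 = -5 - 5 = -10)
w**4 = (-10)**4 = 10000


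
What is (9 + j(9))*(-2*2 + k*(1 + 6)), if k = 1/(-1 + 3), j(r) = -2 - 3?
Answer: -2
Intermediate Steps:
j(r) = -5
k = ½ (k = 1/2 = ½ ≈ 0.50000)
(9 + j(9))*(-2*2 + k*(1 + 6)) = (9 - 5)*(-2*2 + (1 + 6)/2) = 4*(-4 + (½)*7) = 4*(-4 + 7/2) = 4*(-½) = -2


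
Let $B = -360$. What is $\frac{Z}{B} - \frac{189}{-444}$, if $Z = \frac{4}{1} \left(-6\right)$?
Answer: $\frac{1093}{2220} \approx 0.49234$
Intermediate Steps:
$Z = -24$ ($Z = 4 \cdot 1 \left(-6\right) = 4 \left(-6\right) = -24$)
$\frac{Z}{B} - \frac{189}{-444} = - \frac{24}{-360} - \frac{189}{-444} = \left(-24\right) \left(- \frac{1}{360}\right) - - \frac{63}{148} = \frac{1}{15} + \frac{63}{148} = \frac{1093}{2220}$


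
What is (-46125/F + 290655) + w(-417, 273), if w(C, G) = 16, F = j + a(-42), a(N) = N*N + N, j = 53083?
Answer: 3186035606/10961 ≈ 2.9067e+5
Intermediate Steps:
a(N) = N + N² (a(N) = N² + N = N + N²)
F = 54805 (F = 53083 - 42*(1 - 42) = 53083 - 42*(-41) = 53083 + 1722 = 54805)
(-46125/F + 290655) + w(-417, 273) = (-46125/54805 + 290655) + 16 = (-46125*1/54805 + 290655) + 16 = (-9225/10961 + 290655) + 16 = 3185860230/10961 + 16 = 3186035606/10961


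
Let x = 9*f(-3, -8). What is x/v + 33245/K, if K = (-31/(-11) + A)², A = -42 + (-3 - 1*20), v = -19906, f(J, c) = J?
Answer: 40043701741/4656570768 ≈ 8.5994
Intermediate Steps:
x = -27 (x = 9*(-3) = -27)
A = -65 (A = -42 + (-3 - 20) = -42 - 23 = -65)
K = 467856/121 (K = (-31/(-11) - 65)² = (-31*(-1/11) - 65)² = (31/11 - 65)² = (-684/11)² = 467856/121 ≈ 3866.6)
x/v + 33245/K = -27/(-19906) + 33245/(467856/121) = -27*(-1/19906) + 33245*(121/467856) = 27/19906 + 4022645/467856 = 40043701741/4656570768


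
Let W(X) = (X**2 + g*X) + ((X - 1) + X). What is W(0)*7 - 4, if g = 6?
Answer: -11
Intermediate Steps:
W(X) = -1 + X**2 + 8*X (W(X) = (X**2 + 6*X) + ((X - 1) + X) = (X**2 + 6*X) + ((-1 + X) + X) = (X**2 + 6*X) + (-1 + 2*X) = -1 + X**2 + 8*X)
W(0)*7 - 4 = (-1 + 0**2 + 8*0)*7 - 4 = (-1 + 0 + 0)*7 - 4 = -1*7 - 4 = -7 - 4 = -11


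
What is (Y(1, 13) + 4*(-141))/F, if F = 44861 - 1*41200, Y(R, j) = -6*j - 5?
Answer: -647/3661 ≈ -0.17673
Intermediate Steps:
Y(R, j) = -5 - 6*j
F = 3661 (F = 44861 - 41200 = 3661)
(Y(1, 13) + 4*(-141))/F = ((-5 - 6*13) + 4*(-141))/3661 = ((-5 - 78) - 564)*(1/3661) = (-83 - 564)*(1/3661) = -647*1/3661 = -647/3661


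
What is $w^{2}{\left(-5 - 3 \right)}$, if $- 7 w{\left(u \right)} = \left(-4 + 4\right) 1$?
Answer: $0$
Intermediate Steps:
$w{\left(u \right)} = 0$ ($w{\left(u \right)} = - \frac{\left(-4 + 4\right) 1}{7} = - \frac{0 \cdot 1}{7} = \left(- \frac{1}{7}\right) 0 = 0$)
$w^{2}{\left(-5 - 3 \right)} = 0^{2} = 0$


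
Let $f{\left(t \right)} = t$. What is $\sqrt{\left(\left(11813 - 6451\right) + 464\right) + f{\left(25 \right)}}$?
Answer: $\sqrt{5851} \approx 76.492$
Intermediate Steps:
$\sqrt{\left(\left(11813 - 6451\right) + 464\right) + f{\left(25 \right)}} = \sqrt{\left(\left(11813 - 6451\right) + 464\right) + 25} = \sqrt{\left(5362 + 464\right) + 25} = \sqrt{5826 + 25} = \sqrt{5851}$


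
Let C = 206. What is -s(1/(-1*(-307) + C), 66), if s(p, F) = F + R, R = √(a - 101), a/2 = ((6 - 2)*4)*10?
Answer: -66 - √219 ≈ -80.799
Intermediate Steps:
a = 320 (a = 2*(((6 - 2)*4)*10) = 2*((4*4)*10) = 2*(16*10) = 2*160 = 320)
R = √219 (R = √(320 - 101) = √219 ≈ 14.799)
s(p, F) = F + √219
-s(1/(-1*(-307) + C), 66) = -(66 + √219) = -66 - √219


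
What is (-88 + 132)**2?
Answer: 1936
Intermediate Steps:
(-88 + 132)**2 = 44**2 = 1936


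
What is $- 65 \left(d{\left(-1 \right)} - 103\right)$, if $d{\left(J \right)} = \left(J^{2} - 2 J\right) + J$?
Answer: $6565$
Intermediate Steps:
$d{\left(J \right)} = J^{2} - J$
$- 65 \left(d{\left(-1 \right)} - 103\right) = - 65 \left(- (-1 - 1) - 103\right) = - 65 \left(\left(-1\right) \left(-2\right) - 103\right) = - 65 \left(2 - 103\right) = \left(-65\right) \left(-101\right) = 6565$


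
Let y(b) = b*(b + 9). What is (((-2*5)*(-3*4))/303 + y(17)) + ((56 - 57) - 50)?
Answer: 39531/101 ≈ 391.40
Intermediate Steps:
y(b) = b*(9 + b)
(((-2*5)*(-3*4))/303 + y(17)) + ((56 - 57) - 50) = (((-2*5)*(-3*4))/303 + 17*(9 + 17)) + ((56 - 57) - 50) = (-10*(-12)*(1/303) + 17*26) + (-1 - 50) = (120*(1/303) + 442) - 51 = (40/101 + 442) - 51 = 44682/101 - 51 = 39531/101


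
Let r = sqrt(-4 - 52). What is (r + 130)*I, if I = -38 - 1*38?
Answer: -9880 - 152*I*sqrt(14) ≈ -9880.0 - 568.73*I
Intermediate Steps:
I = -76 (I = -38 - 38 = -76)
r = 2*I*sqrt(14) (r = sqrt(-56) = 2*I*sqrt(14) ≈ 7.4833*I)
(r + 130)*I = (2*I*sqrt(14) + 130)*(-76) = (130 + 2*I*sqrt(14))*(-76) = -9880 - 152*I*sqrt(14)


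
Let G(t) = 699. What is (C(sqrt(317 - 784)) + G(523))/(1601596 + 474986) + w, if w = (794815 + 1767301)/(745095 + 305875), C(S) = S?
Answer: 886863099257/363737564090 + I*sqrt(467)/2076582 ≈ 2.4382 + 1.0407e-5*I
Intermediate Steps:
w = 1281058/525485 (w = 2562116/1050970 = 2562116*(1/1050970) = 1281058/525485 ≈ 2.4379)
(C(sqrt(317 - 784)) + G(523))/(1601596 + 474986) + w = (sqrt(317 - 784) + 699)/(1601596 + 474986) + 1281058/525485 = (sqrt(-467) + 699)/2076582 + 1281058/525485 = (I*sqrt(467) + 699)*(1/2076582) + 1281058/525485 = (699 + I*sqrt(467))*(1/2076582) + 1281058/525485 = (233/692194 + I*sqrt(467)/2076582) + 1281058/525485 = 886863099257/363737564090 + I*sqrt(467)/2076582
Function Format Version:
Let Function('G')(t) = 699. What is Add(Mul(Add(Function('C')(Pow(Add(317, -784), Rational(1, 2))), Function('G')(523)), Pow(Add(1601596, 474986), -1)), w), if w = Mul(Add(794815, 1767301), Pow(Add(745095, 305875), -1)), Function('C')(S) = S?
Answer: Add(Rational(886863099257, 363737564090), Mul(Rational(1, 2076582), I, Pow(467, Rational(1, 2)))) ≈ Add(2.4382, Mul(1.0407e-5, I))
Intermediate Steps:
w = Rational(1281058, 525485) (w = Mul(2562116, Pow(1050970, -1)) = Mul(2562116, Rational(1, 1050970)) = Rational(1281058, 525485) ≈ 2.4379)
Add(Mul(Add(Function('C')(Pow(Add(317, -784), Rational(1, 2))), Function('G')(523)), Pow(Add(1601596, 474986), -1)), w) = Add(Mul(Add(Pow(Add(317, -784), Rational(1, 2)), 699), Pow(Add(1601596, 474986), -1)), Rational(1281058, 525485)) = Add(Mul(Add(Pow(-467, Rational(1, 2)), 699), Pow(2076582, -1)), Rational(1281058, 525485)) = Add(Mul(Add(Mul(I, Pow(467, Rational(1, 2))), 699), Rational(1, 2076582)), Rational(1281058, 525485)) = Add(Mul(Add(699, Mul(I, Pow(467, Rational(1, 2)))), Rational(1, 2076582)), Rational(1281058, 525485)) = Add(Add(Rational(233, 692194), Mul(Rational(1, 2076582), I, Pow(467, Rational(1, 2)))), Rational(1281058, 525485)) = Add(Rational(886863099257, 363737564090), Mul(Rational(1, 2076582), I, Pow(467, Rational(1, 2))))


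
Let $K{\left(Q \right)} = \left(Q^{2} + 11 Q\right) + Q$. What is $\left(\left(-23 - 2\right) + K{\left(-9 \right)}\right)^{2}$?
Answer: $2704$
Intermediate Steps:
$K{\left(Q \right)} = Q^{2} + 12 Q$
$\left(\left(-23 - 2\right) + K{\left(-9 \right)}\right)^{2} = \left(\left(-23 - 2\right) - 9 \left(12 - 9\right)\right)^{2} = \left(-25 - 27\right)^{2} = \left(-52\right)^{2} = 2704$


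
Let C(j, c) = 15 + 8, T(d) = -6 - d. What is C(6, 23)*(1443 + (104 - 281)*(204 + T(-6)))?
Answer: -797295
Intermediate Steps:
C(j, c) = 23
C(6, 23)*(1443 + (104 - 281)*(204 + T(-6))) = 23*(1443 + (104 - 281)*(204 + (-6 - 1*(-6)))) = 23*(1443 - 177*(204 + (-6 + 6))) = 23*(1443 - 177*(204 + 0)) = 23*(1443 - 177*204) = 23*(1443 - 36108) = 23*(-34665) = -797295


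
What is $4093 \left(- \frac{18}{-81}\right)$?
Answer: $\frac{8186}{9} \approx 909.56$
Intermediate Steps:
$4093 \left(- \frac{18}{-81}\right) = 4093 \left(\left(-18\right) \left(- \frac{1}{81}\right)\right) = 4093 \cdot \frac{2}{9} = \frac{8186}{9}$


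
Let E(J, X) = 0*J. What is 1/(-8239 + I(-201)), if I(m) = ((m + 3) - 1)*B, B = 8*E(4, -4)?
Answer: -1/8239 ≈ -0.00012137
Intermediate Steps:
E(J, X) = 0
B = 0 (B = 8*0 = 0)
I(m) = 0 (I(m) = ((m + 3) - 1)*0 = ((3 + m) - 1)*0 = (2 + m)*0 = 0)
1/(-8239 + I(-201)) = 1/(-8239 + 0) = 1/(-8239) = -1/8239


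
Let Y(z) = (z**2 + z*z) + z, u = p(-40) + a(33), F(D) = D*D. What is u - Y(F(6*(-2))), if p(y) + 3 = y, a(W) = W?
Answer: -41626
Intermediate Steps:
p(y) = -3 + y
F(D) = D**2
u = -10 (u = (-3 - 40) + 33 = -43 + 33 = -10)
Y(z) = z + 2*z**2 (Y(z) = (z**2 + z**2) + z = 2*z**2 + z = z + 2*z**2)
u - Y(F(6*(-2))) = -10 - (6*(-2))**2*(1 + 2*(6*(-2))**2) = -10 - (-12)**2*(1 + 2*(-12)**2) = -10 - 144*(1 + 2*144) = -10 - 144*(1 + 288) = -10 - 144*289 = -10 - 1*41616 = -10 - 41616 = -41626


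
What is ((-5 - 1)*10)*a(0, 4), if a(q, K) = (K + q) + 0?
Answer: -240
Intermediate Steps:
a(q, K) = K + q
((-5 - 1)*10)*a(0, 4) = ((-5 - 1)*10)*(4 + 0) = -6*10*4 = -60*4 = -240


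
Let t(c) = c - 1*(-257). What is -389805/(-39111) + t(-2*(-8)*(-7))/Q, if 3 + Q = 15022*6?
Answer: 11712801980/1175011773 ≈ 9.9682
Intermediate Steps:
t(c) = 257 + c (t(c) = c + 257 = 257 + c)
Q = 90129 (Q = -3 + 15022*6 = -3 + 90132 = 90129)
-389805/(-39111) + t(-2*(-8)*(-7))/Q = -389805/(-39111) + (257 - 2*(-8)*(-7))/90129 = -389805*(-1/39111) + (257 + 16*(-7))*(1/90129) = 129935/13037 + (257 - 112)*(1/90129) = 129935/13037 + 145*(1/90129) = 129935/13037 + 145/90129 = 11712801980/1175011773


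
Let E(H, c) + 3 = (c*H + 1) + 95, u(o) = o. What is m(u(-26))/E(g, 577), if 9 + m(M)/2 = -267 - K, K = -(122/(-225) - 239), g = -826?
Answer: 231994/107214525 ≈ 0.0021638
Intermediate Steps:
E(H, c) = 93 + H*c (E(H, c) = -3 + ((c*H + 1) + 95) = -3 + ((H*c + 1) + 95) = -3 + ((1 + H*c) + 95) = -3 + (96 + H*c) = 93 + H*c)
K = 53897/225 (K = -(122*(-1/225) - 239) = -(-122/225 - 239) = -1*(-53897/225) = 53897/225 ≈ 239.54)
m(M) = -231994/225 (m(M) = -18 + 2*(-267 - 1*53897/225) = -18 + 2*(-267 - 53897/225) = -18 + 2*(-113972/225) = -18 - 227944/225 = -231994/225)
m(u(-26))/E(g, 577) = -231994/(225*(93 - 826*577)) = -231994/(225*(93 - 476602)) = -231994/225/(-476509) = -231994/225*(-1/476509) = 231994/107214525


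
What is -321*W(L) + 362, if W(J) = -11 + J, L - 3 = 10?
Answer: -280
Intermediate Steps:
L = 13 (L = 3 + 10 = 13)
-321*W(L) + 362 = -321*(-11 + 13) + 362 = -321*2 + 362 = -642 + 362 = -280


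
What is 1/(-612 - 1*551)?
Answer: -1/1163 ≈ -0.00085985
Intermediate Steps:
1/(-612 - 1*551) = 1/(-612 - 551) = 1/(-1163) = -1/1163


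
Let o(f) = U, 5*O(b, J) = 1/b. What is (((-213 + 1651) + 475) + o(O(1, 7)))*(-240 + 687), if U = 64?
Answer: 883719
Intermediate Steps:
O(b, J) = 1/(5*b)
o(f) = 64
(((-213 + 1651) + 475) + o(O(1, 7)))*(-240 + 687) = (((-213 + 1651) + 475) + 64)*(-240 + 687) = ((1438 + 475) + 64)*447 = (1913 + 64)*447 = 1977*447 = 883719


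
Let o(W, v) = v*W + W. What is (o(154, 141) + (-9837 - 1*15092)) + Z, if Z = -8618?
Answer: -11679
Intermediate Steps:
o(W, v) = W + W*v (o(W, v) = W*v + W = W + W*v)
(o(154, 141) + (-9837 - 1*15092)) + Z = (154*(1 + 141) + (-9837 - 1*15092)) - 8618 = (154*142 + (-9837 - 15092)) - 8618 = (21868 - 24929) - 8618 = -3061 - 8618 = -11679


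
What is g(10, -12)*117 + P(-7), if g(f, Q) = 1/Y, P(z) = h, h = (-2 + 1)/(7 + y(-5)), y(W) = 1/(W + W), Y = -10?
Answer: -8173/690 ≈ -11.845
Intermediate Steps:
y(W) = 1/(2*W)
h = -10/69 (h = (-2 + 1)/(7 + (½)/(-5)) = -1/(7 + (½)*(-⅕)) = -1/(7 - ⅒) = -1/69/10 = -1*10/69 = -10/69 ≈ -0.14493)
P(z) = -10/69
g(f, Q) = -⅒ (g(f, Q) = 1/(-10) = -⅒)
g(10, -12)*117 + P(-7) = -⅒*117 - 10/69 = -117/10 - 10/69 = -8173/690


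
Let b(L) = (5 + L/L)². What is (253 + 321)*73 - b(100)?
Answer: 41866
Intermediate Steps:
b(L) = 36 (b(L) = (5 + 1)² = 6² = 36)
(253 + 321)*73 - b(100) = (253 + 321)*73 - 1*36 = 574*73 - 36 = 41902 - 36 = 41866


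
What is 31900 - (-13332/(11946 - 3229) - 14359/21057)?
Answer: 5855774320427/183553869 ≈ 31902.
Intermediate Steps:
31900 - (-13332/(11946 - 3229) - 14359/21057) = 31900 - (-13332/8717 - 14359*1/21057) = 31900 - (-13332*1/8717 - 14359/21057) = 31900 - (-13332/8717 - 14359/21057) = 31900 - 1*(-405899327/183553869) = 31900 + 405899327/183553869 = 5855774320427/183553869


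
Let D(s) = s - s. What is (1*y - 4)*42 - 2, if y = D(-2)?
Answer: -170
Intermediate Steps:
D(s) = 0
y = 0
(1*y - 4)*42 - 2 = (1*0 - 4)*42 - 2 = (0 - 4)*42 - 2 = -4*42 - 2 = -168 - 2 = -170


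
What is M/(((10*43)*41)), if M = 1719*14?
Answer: 12033/8815 ≈ 1.3651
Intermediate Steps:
M = 24066
M/(((10*43)*41)) = 24066/(((10*43)*41)) = 24066/((430*41)) = 24066/17630 = 24066*(1/17630) = 12033/8815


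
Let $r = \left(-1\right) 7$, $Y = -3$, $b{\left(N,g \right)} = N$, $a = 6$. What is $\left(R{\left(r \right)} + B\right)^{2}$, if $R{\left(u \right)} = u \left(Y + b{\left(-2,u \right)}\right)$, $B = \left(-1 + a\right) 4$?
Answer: $3025$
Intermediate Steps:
$B = 20$ ($B = \left(-1 + 6\right) 4 = 5 \cdot 4 = 20$)
$r = -7$
$R{\left(u \right)} = - 5 u$ ($R{\left(u \right)} = u \left(-3 - 2\right) = u \left(-5\right) = - 5 u$)
$\left(R{\left(r \right)} + B\right)^{2} = \left(\left(-5\right) \left(-7\right) + 20\right)^{2} = \left(35 + 20\right)^{2} = 55^{2} = 3025$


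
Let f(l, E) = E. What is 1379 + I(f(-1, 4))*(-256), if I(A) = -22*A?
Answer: 23907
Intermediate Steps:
1379 + I(f(-1, 4))*(-256) = 1379 - 22*4*(-256) = 1379 - 88*(-256) = 1379 + 22528 = 23907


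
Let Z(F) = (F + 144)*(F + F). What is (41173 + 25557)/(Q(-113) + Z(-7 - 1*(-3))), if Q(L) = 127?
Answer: -66730/993 ≈ -67.200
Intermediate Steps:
Z(F) = 2*F*(144 + F) (Z(F) = (144 + F)*(2*F) = 2*F*(144 + F))
(41173 + 25557)/(Q(-113) + Z(-7 - 1*(-3))) = (41173 + 25557)/(127 + 2*(-7 - 1*(-3))*(144 + (-7 - 1*(-3)))) = 66730/(127 + 2*(-7 + 3)*(144 + (-7 + 3))) = 66730/(127 + 2*(-4)*(144 - 4)) = 66730/(127 + 2*(-4)*140) = 66730/(127 - 1120) = 66730/(-993) = 66730*(-1/993) = -66730/993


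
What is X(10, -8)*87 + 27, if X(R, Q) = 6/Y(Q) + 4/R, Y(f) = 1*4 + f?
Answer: -687/10 ≈ -68.700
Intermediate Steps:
Y(f) = 4 + f
X(R, Q) = 4/R + 6/(4 + Q) (X(R, Q) = 6/(4 + Q) + 4/R = 4/R + 6/(4 + Q))
X(10, -8)*87 + 27 = (4/10 + 6/(4 - 8))*87 + 27 = (4*(1/10) + 6/(-4))*87 + 27 = (2/5 + 6*(-1/4))*87 + 27 = (2/5 - 3/2)*87 + 27 = -11/10*87 + 27 = -957/10 + 27 = -687/10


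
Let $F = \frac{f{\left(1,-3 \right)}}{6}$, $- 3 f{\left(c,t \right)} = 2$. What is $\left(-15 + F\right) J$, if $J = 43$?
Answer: $- \frac{5848}{9} \approx -649.78$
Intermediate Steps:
$f{\left(c,t \right)} = - \frac{2}{3}$ ($f{\left(c,t \right)} = \left(- \frac{1}{3}\right) 2 = - \frac{2}{3}$)
$F = - \frac{1}{9}$ ($F = - \frac{2}{3 \cdot 6} = \left(- \frac{2}{3}\right) \frac{1}{6} = - \frac{1}{9} \approx -0.11111$)
$\left(-15 + F\right) J = \left(-15 - \frac{1}{9}\right) 43 = \left(- \frac{136}{9}\right) 43 = - \frac{5848}{9}$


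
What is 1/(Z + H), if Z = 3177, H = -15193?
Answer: -1/12016 ≈ -8.3222e-5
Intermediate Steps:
1/(Z + H) = 1/(3177 - 15193) = 1/(-12016) = -1/12016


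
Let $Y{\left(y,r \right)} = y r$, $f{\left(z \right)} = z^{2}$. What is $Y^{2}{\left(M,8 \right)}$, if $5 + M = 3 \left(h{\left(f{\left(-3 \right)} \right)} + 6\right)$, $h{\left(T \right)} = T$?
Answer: $102400$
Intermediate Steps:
$M = 40$ ($M = -5 + 3 \left(\left(-3\right)^{2} + 6\right) = -5 + 3 \left(9 + 6\right) = -5 + 3 \cdot 15 = -5 + 45 = 40$)
$Y{\left(y,r \right)} = r y$
$Y^{2}{\left(M,8 \right)} = \left(8 \cdot 40\right)^{2} = 320^{2} = 102400$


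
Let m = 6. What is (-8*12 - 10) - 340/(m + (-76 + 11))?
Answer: -5914/59 ≈ -100.24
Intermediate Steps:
(-8*12 - 10) - 340/(m + (-76 + 11)) = (-8*12 - 10) - 340/(6 + (-76 + 11)) = (-96 - 10) - 340/(6 - 65) = -106 - 340/(-59) = -106 - 340*(-1/59) = -106 + 340/59 = -5914/59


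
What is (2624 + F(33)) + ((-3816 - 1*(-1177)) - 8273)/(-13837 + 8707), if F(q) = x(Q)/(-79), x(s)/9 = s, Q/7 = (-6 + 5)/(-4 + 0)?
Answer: 2128419461/810540 ≈ 2625.9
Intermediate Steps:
Q = 7/4 (Q = 7*((-6 + 5)/(-4 + 0)) = 7*(-1/(-4)) = 7*(-1*(-¼)) = 7*(¼) = 7/4 ≈ 1.7500)
x(s) = 9*s
F(q) = -63/316 (F(q) = (9*(7/4))/(-79) = (63/4)*(-1/79) = -63/316)
(2624 + F(33)) + ((-3816 - 1*(-1177)) - 8273)/(-13837 + 8707) = (2624 - 63/316) + ((-3816 - 1*(-1177)) - 8273)/(-13837 + 8707) = 829121/316 + ((-3816 + 1177) - 8273)/(-5130) = 829121/316 + (-2639 - 8273)*(-1/5130) = 829121/316 - 10912*(-1/5130) = 829121/316 + 5456/2565 = 2128419461/810540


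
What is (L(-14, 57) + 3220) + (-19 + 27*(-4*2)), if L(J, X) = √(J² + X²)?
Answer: 2985 + √3445 ≈ 3043.7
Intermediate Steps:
(L(-14, 57) + 3220) + (-19 + 27*(-4*2)) = (√((-14)² + 57²) + 3220) + (-19 + 27*(-4*2)) = (√(196 + 3249) + 3220) + (-19 + 27*(-8)) = (√3445 + 3220) + (-19 - 216) = (3220 + √3445) - 235 = 2985 + √3445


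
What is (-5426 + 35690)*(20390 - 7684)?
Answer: 384534384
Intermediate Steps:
(-5426 + 35690)*(20390 - 7684) = 30264*12706 = 384534384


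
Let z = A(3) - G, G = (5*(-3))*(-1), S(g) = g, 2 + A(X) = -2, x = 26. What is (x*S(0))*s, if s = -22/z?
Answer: 0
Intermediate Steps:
A(X) = -4 (A(X) = -2 - 2 = -4)
G = 15 (G = -15*(-1) = 15)
z = -19 (z = -4 - 1*15 = -4 - 15 = -19)
s = 22/19 (s = -22/(-19) = -22*(-1/19) = 22/19 ≈ 1.1579)
(x*S(0))*s = (26*0)*(22/19) = 0*(22/19) = 0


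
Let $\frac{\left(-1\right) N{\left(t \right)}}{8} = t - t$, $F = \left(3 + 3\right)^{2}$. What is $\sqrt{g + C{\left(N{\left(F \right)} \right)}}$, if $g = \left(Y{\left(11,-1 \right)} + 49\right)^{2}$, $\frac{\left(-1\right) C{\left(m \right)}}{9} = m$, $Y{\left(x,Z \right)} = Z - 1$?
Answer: $47$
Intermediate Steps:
$Y{\left(x,Z \right)} = -1 + Z$
$F = 36$ ($F = 6^{2} = 36$)
$N{\left(t \right)} = 0$ ($N{\left(t \right)} = - 8 \left(t - t\right) = \left(-8\right) 0 = 0$)
$C{\left(m \right)} = - 9 m$
$g = 2209$ ($g = \left(\left(-1 - 1\right) + 49\right)^{2} = \left(-2 + 49\right)^{2} = 47^{2} = 2209$)
$\sqrt{g + C{\left(N{\left(F \right)} \right)}} = \sqrt{2209 - 0} = \sqrt{2209 + 0} = \sqrt{2209} = 47$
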